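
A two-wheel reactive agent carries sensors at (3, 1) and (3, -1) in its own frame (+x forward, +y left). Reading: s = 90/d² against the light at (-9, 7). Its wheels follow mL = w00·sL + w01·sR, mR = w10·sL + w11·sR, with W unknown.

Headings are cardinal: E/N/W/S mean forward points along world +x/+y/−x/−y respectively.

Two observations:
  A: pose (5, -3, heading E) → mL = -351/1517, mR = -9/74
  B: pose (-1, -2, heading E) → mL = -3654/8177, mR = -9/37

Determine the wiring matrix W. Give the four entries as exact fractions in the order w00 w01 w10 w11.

-1/2 -1/2 -1/2 0

obs A: pose=(5,-3,E) → sL=9/37, sR=9/41, mL=-351/1517, mR=-9/74
obs B: pose=(-1,-2,E) → sL=18/37, sR=90/221, mL=-3654/8177, mR=-9/37
sensor matrix S = [[9/37, 9/41], [18/37, 90/221]]; det S = -2592/335257
solve [mL_A; mL_B] = S·[w00; w01] and [mR_A; mR_B] = S·[w10; w11]:
  w00 = -1/2, w01 = -1/2, w10 = -1/2, w11 = 0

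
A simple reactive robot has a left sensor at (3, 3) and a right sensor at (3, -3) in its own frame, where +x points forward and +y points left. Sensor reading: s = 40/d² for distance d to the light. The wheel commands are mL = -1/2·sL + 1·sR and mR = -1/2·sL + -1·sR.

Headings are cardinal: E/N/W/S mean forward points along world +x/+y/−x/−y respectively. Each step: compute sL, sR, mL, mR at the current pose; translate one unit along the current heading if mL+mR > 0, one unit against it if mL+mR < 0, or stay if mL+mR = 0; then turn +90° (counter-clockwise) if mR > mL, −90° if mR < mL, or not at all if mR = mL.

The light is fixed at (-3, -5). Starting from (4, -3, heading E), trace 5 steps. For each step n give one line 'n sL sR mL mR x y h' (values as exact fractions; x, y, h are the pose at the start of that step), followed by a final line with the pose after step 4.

n=0: pose=(4,-3,E); sL=8/25, sR=40/101; mL=596/2525, mR=-1404/2525; mL+mR=-8/25 → advance -1; mR−mL=-80/101 → turn -1·90°
n=1: pose=(3,-3,S); sL=20/41, sR=4; mL=154/41, mR=-174/41; mL+mR=-20/41 → advance -1; mR−mL=-8 → turn -1·90°
n=2: pose=(3,-2,W); sL=40/9, sR=8/9; mL=-4/3, mR=-28/9; mL+mR=-40/9 → advance -1; mR−mL=-16/9 → turn -1·90°
n=3: pose=(4,-2,N); sL=10/13, sR=5/17; mL=-20/221, mR=-150/221; mL+mR=-10/13 → advance -1; mR−mL=-10/17 → turn -1·90°
n=4: pose=(4,-3,E); sL=8/25, sR=40/101; mL=596/2525, mR=-1404/2525; mL+mR=-8/25 → advance -1; mR−mL=-80/101 → turn -1·90°

0 8/25 40/101 596/2525 -1404/2525 4 -3 E
1 20/41 4 154/41 -174/41 3 -3 S
2 40/9 8/9 -4/3 -28/9 3 -2 W
3 10/13 5/17 -20/221 -150/221 4 -2 N
4 8/25 40/101 596/2525 -1404/2525 4 -3 E
final 3 -3 S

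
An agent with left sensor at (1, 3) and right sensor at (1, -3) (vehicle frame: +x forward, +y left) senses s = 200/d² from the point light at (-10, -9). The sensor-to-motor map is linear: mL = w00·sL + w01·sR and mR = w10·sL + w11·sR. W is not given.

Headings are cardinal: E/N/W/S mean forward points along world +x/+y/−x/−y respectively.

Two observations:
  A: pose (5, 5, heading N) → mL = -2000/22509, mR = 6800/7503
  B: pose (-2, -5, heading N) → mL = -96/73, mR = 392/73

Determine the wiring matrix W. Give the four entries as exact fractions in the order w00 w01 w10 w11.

obs A: pose=(5,5,N) → sL=200/369, sR=200/549, mL=-2000/22509, mR=6800/7503
obs B: pose=(-2,-5,N) → sL=4, sR=100/73, mL=-96/73, mR=392/73
sensor matrix S = [[200/369, 200/549], [4, 100/73]]; det S = -1174400/1643157
solve [mL_A; mL_B] = S·[w00; w01] and [mR_A; mR_B] = S·[w10; w11]:
  w00 = -1/2, w01 = 1/2, w10 = 1, w11 = 1

-1/2 1/2 1 1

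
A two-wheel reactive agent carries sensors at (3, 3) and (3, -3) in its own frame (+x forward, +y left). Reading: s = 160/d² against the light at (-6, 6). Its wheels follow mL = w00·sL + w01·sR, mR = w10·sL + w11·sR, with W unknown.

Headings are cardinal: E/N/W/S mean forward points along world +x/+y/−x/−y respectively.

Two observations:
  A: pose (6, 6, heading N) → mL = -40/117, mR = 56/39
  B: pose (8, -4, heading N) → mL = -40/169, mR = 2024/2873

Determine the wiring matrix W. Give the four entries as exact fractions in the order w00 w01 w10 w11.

0 -1/2 1 -1/2

obs A: pose=(6,6,N) → sL=16/9, sR=80/117, mL=-40/117, mR=56/39
obs B: pose=(8,-4,N) → sL=16/17, sR=80/169, mL=-40/169, mR=2024/2873
sensor matrix S = [[16/9, 80/117], [16/17, 80/169]]; det S = 5120/25857
solve [mL_A; mL_B] = S·[w00; w01] and [mR_A; mR_B] = S·[w10; w11]:
  w00 = 0, w01 = -1/2, w10 = 1, w11 = -1/2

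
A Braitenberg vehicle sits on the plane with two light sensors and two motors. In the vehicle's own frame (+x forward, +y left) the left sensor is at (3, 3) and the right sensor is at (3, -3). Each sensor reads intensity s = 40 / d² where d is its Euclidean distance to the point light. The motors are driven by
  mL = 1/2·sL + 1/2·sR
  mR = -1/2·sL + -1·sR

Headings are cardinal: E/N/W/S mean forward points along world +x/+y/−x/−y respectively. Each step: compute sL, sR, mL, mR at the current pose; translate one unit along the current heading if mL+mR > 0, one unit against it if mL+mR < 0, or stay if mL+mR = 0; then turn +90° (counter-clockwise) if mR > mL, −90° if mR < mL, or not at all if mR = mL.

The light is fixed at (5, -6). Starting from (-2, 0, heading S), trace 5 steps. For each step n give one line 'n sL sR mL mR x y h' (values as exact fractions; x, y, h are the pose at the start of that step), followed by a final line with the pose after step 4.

0 8/5 40/109 536/545 -636/545 -2 0 S
1 10/29 1/5 79/290 -54/145 -2 1 W
2 40/181 40/109 5800/19729 -9420/19729 -1 1 N
3 4/9 20/9 4/3 -22/9 -1 0 E
4 8/5 40/109 536/545 -636/545 -2 0 S
final -2 1 W

n=0: pose=(-2,0,S); sL=8/5, sR=40/109; mL=536/545, mR=-636/545; mL+mR=-20/109 → advance -1; mR−mL=-1172/545 → turn -1·90°
n=1: pose=(-2,1,W); sL=10/29, sR=1/5; mL=79/290, mR=-54/145; mL+mR=-1/10 → advance -1; mR−mL=-187/290 → turn -1·90°
n=2: pose=(-1,1,N); sL=40/181, sR=40/109; mL=5800/19729, mR=-9420/19729; mL+mR=-20/109 → advance -1; mR−mL=-15220/19729 → turn -1·90°
n=3: pose=(-1,0,E); sL=4/9, sR=20/9; mL=4/3, mR=-22/9; mL+mR=-10/9 → advance -1; mR−mL=-34/9 → turn -1·90°
n=4: pose=(-2,0,S); sL=8/5, sR=40/109; mL=536/545, mR=-636/545; mL+mR=-20/109 → advance -1; mR−mL=-1172/545 → turn -1·90°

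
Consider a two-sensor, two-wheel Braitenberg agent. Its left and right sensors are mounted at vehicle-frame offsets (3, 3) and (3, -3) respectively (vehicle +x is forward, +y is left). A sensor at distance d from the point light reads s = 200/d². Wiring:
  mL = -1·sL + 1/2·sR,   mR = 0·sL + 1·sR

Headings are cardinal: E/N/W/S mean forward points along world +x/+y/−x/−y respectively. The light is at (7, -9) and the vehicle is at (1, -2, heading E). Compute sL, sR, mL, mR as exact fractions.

200/109 8 236/109 8

left sensor world pos  = (4, 1); dL² = 109
right sensor world pos = (4, -5); dR² = 25
sL = 200/109 = 200/109
sR = 200/25 = 8
mL = -1·sL + 1/2·sR = 236/109
mR = 0·sL + 1·sR = 8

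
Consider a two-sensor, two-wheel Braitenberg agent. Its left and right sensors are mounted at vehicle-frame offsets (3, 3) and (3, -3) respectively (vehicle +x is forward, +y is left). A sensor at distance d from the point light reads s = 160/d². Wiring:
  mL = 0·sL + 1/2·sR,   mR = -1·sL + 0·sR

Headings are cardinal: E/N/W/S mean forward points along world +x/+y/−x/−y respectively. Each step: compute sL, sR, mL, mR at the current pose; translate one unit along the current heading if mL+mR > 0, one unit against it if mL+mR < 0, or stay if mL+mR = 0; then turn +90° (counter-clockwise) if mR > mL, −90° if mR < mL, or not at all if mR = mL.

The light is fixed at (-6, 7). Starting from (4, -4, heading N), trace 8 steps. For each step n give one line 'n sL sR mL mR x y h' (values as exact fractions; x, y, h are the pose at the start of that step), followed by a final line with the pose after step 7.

0 160/113 160/233 80/233 -160/113 4 -4 N
1 16/25 80/197 40/197 -16/25 4 -5 E
2 160/369 160/261 80/261 -160/369 3 -5 S
3 20/29 8/5 4/5 -20/29 3 -4 W
4 160/89 32/37 16/37 -160/89 2 -4 N
5 80/101 80/173 40/173 -80/101 2 -5 E
6 32/65 160/241 80/241 -32/65 1 -5 S
7 40/53 2 1 -40/53 1 -4 W
final 0 -4 N

n=0: pose=(4,-4,N); sL=160/113, sR=160/233; mL=80/233, mR=-160/113; mL+mR=-28240/26329 → advance -1; mR−mL=-46320/26329 → turn -1·90°
n=1: pose=(4,-5,E); sL=16/25, sR=80/197; mL=40/197, mR=-16/25; mL+mR=-2152/4925 → advance -1; mR−mL=-4152/4925 → turn -1·90°
n=2: pose=(3,-5,S); sL=160/369, sR=160/261; mL=80/261, mR=-160/369; mL+mR=-1360/10701 → advance -1; mR−mL=-880/1189 → turn -1·90°
n=3: pose=(3,-4,W); sL=20/29, sR=8/5; mL=4/5, mR=-20/29; mL+mR=16/145 → advance +1; mR−mL=-216/145 → turn -1·90°
n=4: pose=(2,-4,N); sL=160/89, sR=32/37; mL=16/37, mR=-160/89; mL+mR=-4496/3293 → advance -1; mR−mL=-7344/3293 → turn -1·90°
n=5: pose=(2,-5,E); sL=80/101, sR=80/173; mL=40/173, mR=-80/101; mL+mR=-9800/17473 → advance -1; mR−mL=-17880/17473 → turn -1·90°
n=6: pose=(1,-5,S); sL=32/65, sR=160/241; mL=80/241, mR=-32/65; mL+mR=-2512/15665 → advance -1; mR−mL=-12912/15665 → turn -1·90°
n=7: pose=(1,-4,W); sL=40/53, sR=2; mL=1, mR=-40/53; mL+mR=13/53 → advance +1; mR−mL=-93/53 → turn -1·90°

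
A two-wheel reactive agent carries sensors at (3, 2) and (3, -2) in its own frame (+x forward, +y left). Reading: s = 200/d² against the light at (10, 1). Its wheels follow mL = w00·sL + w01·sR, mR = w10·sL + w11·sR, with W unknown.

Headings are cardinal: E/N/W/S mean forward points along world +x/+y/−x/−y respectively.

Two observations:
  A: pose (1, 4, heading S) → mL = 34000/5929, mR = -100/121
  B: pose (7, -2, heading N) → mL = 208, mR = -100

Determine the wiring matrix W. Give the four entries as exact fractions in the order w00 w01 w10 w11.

obs A: pose=(1,4,S) → sL=200/49, sR=200/121, mL=34000/5929, mR=-100/121
obs B: pose=(7,-2,N) → sL=8, sR=200, mL=208, mR=-100
sensor matrix S = [[200/49, 200/121], [8, 200]]; det S = 4761600/5929
solve [mL_A; mL_B] = S·[w00; w01] and [mR_A; mR_B] = S·[w10; w11]:
  w00 = 1, w01 = 1, w10 = 0, w11 = -1/2

1 1 0 -1/2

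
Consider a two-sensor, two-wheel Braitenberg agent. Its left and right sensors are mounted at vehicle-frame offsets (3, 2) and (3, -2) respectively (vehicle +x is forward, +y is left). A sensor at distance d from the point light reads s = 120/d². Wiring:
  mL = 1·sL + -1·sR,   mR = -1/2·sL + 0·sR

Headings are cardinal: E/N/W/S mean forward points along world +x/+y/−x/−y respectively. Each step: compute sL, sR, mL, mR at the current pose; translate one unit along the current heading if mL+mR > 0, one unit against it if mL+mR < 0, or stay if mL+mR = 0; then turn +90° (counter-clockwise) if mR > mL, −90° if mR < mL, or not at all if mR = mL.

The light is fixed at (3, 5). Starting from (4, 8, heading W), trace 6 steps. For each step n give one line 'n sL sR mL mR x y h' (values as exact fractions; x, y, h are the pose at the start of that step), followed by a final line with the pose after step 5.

0 24 120/29 576/29 -12 4 8 W
1 3 3 0 -3/2 3 8 N
2 24/5 40/3 -128/15 -12/5 3 7 E
3 60/17 60/13 -240/221 -30/17 2 7 N
4 120/13 24 -192/13 -60/13 2 6 E
5 15/4 15/2 -15/4 -15/8 1 6 N
final 1 5 W

n=0: pose=(4,8,W); sL=24, sR=120/29; mL=576/29, mR=-12; mL+mR=228/29 → advance +1; mR−mL=-924/29 → turn -1·90°
n=1: pose=(3,8,N); sL=3, sR=3; mL=0, mR=-3/2; mL+mR=-3/2 → advance -1; mR−mL=-3/2 → turn -1·90°
n=2: pose=(3,7,E); sL=24/5, sR=40/3; mL=-128/15, mR=-12/5; mL+mR=-164/15 → advance -1; mR−mL=92/15 → turn +1·90°
n=3: pose=(2,7,N); sL=60/17, sR=60/13; mL=-240/221, mR=-30/17; mL+mR=-630/221 → advance -1; mR−mL=-150/221 → turn -1·90°
n=4: pose=(2,6,E); sL=120/13, sR=24; mL=-192/13, mR=-60/13; mL+mR=-252/13 → advance -1; mR−mL=132/13 → turn +1·90°
n=5: pose=(1,6,N); sL=15/4, sR=15/2; mL=-15/4, mR=-15/8; mL+mR=-45/8 → advance -1; mR−mL=15/8 → turn +1·90°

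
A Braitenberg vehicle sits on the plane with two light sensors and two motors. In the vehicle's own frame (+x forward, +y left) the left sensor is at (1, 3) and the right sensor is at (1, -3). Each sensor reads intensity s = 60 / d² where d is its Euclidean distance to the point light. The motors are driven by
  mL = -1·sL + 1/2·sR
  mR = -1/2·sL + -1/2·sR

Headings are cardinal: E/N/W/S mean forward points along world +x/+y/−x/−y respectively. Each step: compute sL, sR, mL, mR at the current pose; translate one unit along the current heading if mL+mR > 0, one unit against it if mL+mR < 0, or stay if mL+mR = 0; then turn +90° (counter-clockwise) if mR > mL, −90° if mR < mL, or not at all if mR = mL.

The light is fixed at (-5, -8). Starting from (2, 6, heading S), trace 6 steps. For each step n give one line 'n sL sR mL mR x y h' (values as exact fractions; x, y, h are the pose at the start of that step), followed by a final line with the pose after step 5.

n=0: pose=(2,6,S); sL=60/269, sR=12/37; mL=-606/9953, mR=-2724/9953; mL+mR=-90/269 → advance -1; mR−mL=-2118/9953 → turn -1·90°
n=1: pose=(2,7,W); sL=1/3, sR=1/6; mL=-1/4, mR=-1/4; mL+mR=-1/2 → advance -1; mR−mL=0 → turn +0·90°
n=2: pose=(3,7,W); sL=60/193, sR=60/373; mL=-16590/71989, mR=-16980/71989; mL+mR=-90/193 → advance -1; mR−mL=-390/71989 → turn -1·90°
n=3: pose=(4,7,N); sL=15/73, sR=3/20; mL=-381/2920, mR=-519/2920; mL+mR=-45/146 → advance -1; mR−mL=-69/1460 → turn -1·90°
n=4: pose=(4,6,E); sL=60/389, sR=60/221; mL=-1590/85969, mR=-18300/85969; mL+mR=-90/389 → advance -1; mR−mL=-16710/85969 → turn -1·90°
n=5: pose=(3,6,S); sL=6/29, sR=30/97; mL=-147/2813, mR=-726/2813; mL+mR=-9/29 → advance -1; mR−mL=-579/2813 → turn -1·90°

0 60/269 12/37 -606/9953 -2724/9953 2 6 S
1 1/3 1/6 -1/4 -1/4 2 7 W
2 60/193 60/373 -16590/71989 -16980/71989 3 7 W
3 15/73 3/20 -381/2920 -519/2920 4 7 N
4 60/389 60/221 -1590/85969 -18300/85969 4 6 E
5 6/29 30/97 -147/2813 -726/2813 3 6 S
final 3 7 W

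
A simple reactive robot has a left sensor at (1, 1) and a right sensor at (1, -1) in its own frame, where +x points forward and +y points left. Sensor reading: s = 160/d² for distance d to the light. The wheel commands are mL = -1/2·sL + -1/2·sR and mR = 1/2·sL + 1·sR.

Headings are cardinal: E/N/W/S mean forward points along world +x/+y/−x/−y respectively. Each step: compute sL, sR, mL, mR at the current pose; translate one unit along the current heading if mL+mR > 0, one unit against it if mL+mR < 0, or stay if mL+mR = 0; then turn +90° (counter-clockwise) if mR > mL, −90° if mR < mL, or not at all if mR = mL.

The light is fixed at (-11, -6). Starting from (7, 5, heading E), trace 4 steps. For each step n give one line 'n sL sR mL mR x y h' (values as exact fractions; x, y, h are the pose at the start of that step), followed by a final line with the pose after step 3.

n=0: pose=(7,5,E); sL=32/101, sR=160/461; mL=-15456/46561, mR=23536/46561; mL+mR=80/461 → advance +1; mR−mL=38992/46561 → turn +1·90°
n=1: pose=(8,5,N); sL=40/117, sR=5/17; mL=-1265/3978, mR=925/1989; mL+mR=5/34 → advance +1; mR−mL=3115/3978 → turn +1·90°
n=2: pose=(8,6,W); sL=32/89, sR=160/493; mL=-15008/43877, mR=22128/43877; mL+mR=80/493 → advance +1; mR−mL=37136/43877 → turn +1·90°
n=3: pose=(7,6,S); sL=80/241, sR=16/41; mL=-3568/9881, mR=5496/9881; mL+mR=8/41 → advance +1; mR−mL=9064/9881 → turn +1·90°

0 32/101 160/461 -15456/46561 23536/46561 7 5 E
1 40/117 5/17 -1265/3978 925/1989 8 5 N
2 32/89 160/493 -15008/43877 22128/43877 8 6 W
3 80/241 16/41 -3568/9881 5496/9881 7 6 S
final 7 5 E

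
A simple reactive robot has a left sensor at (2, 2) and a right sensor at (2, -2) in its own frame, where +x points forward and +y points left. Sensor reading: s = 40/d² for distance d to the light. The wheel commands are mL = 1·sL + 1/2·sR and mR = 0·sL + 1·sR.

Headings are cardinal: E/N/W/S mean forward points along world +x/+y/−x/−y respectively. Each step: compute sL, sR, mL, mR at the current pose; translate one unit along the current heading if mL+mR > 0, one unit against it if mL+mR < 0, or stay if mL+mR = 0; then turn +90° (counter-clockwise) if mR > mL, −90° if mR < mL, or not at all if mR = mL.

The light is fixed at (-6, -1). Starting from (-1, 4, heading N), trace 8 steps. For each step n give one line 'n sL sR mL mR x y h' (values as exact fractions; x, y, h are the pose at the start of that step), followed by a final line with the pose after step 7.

0 20/29 20/49 1270/1421 20/49 -1 4 N
1 40/113 8/13 972/1469 8/13 -1 5 E
2 1/2 5/4 9/8 5/4 0 5 S
3 40/113 40/73 5180/8249 40/73 0 4 E
4 4/9 20/17 158/153 20/17 1 4 S
5 40/117 8/17 1148/1989 8/17 1 3 E
6 5/13 1 23/26 1 2 3 S
7 8/25 40/101 1308/2525 40/101 2 2 E
final 3 2 S

n=0: pose=(-1,4,N); sL=20/29, sR=20/49; mL=1270/1421, mR=20/49; mL+mR=1850/1421 → advance +1; mR−mL=-690/1421 → turn -1·90°
n=1: pose=(-1,5,E); sL=40/113, sR=8/13; mL=972/1469, mR=8/13; mL+mR=1876/1469 → advance +1; mR−mL=-68/1469 → turn -1·90°
n=2: pose=(0,5,S); sL=1/2, sR=5/4; mL=9/8, mR=5/4; mL+mR=19/8 → advance +1; mR−mL=1/8 → turn +1·90°
n=3: pose=(0,4,E); sL=40/113, sR=40/73; mL=5180/8249, mR=40/73; mL+mR=9700/8249 → advance +1; mR−mL=-660/8249 → turn -1·90°
n=4: pose=(1,4,S); sL=4/9, sR=20/17; mL=158/153, mR=20/17; mL+mR=338/153 → advance +1; mR−mL=22/153 → turn +1·90°
n=5: pose=(1,3,E); sL=40/117, sR=8/17; mL=1148/1989, mR=8/17; mL+mR=2084/1989 → advance +1; mR−mL=-212/1989 → turn -1·90°
n=6: pose=(2,3,S); sL=5/13, sR=1; mL=23/26, mR=1; mL+mR=49/26 → advance +1; mR−mL=3/26 → turn +1·90°
n=7: pose=(2,2,E); sL=8/25, sR=40/101; mL=1308/2525, mR=40/101; mL+mR=2308/2525 → advance +1; mR−mL=-308/2525 → turn -1·90°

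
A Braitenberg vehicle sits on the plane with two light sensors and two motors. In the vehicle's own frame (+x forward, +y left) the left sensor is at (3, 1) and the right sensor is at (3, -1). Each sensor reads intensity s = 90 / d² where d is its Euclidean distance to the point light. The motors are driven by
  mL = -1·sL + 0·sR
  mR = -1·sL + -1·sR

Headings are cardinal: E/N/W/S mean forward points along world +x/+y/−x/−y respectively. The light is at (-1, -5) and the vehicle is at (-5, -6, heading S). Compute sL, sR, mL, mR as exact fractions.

18/5 90/41 -18/5 -1188/205

left sensor world pos  = (-4, -9); dL² = 25
right sensor world pos = (-6, -9); dR² = 41
sL = 90/25 = 18/5
sR = 90/41 = 90/41
mL = -1·sL + 0·sR = -18/5
mR = -1·sL + -1·sR = -1188/205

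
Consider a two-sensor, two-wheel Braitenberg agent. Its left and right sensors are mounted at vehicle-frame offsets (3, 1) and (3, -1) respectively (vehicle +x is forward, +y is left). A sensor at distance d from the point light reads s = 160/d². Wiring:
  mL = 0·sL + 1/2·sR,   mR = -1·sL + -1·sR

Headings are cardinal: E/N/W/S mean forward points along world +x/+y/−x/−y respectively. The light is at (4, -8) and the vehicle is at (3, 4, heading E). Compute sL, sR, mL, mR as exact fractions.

left sensor world pos  = (6, 5); dL² = 173
right sensor world pos = (6, 3); dR² = 125
sL = 160/173 = 160/173
sR = 160/125 = 32/25
mL = 0·sL + 1/2·sR = 16/25
mR = -1·sL + -1·sR = -9536/4325

160/173 32/25 16/25 -9536/4325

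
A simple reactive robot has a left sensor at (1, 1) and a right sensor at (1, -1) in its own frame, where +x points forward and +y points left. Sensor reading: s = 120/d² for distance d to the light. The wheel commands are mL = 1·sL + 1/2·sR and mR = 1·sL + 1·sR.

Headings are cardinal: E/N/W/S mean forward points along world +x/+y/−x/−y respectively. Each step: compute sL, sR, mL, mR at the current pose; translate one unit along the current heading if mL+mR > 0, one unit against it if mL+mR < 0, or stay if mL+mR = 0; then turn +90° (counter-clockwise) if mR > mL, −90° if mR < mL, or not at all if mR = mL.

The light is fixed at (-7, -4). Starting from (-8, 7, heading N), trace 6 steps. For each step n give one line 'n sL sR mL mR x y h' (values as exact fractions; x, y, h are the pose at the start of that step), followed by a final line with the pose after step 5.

0 30/37 5/6 545/444 365/222 -8 7 N
1 24/25 120/173 5652/4325 7152/4325 -8 8 W
2 60/61 12/13 1146/793 1512/793 -9 8 S
3 24/29 120/101 4164/2929 5904/2929 -9 7 E
4 30/37 5/6 545/444 365/222 -8 7 N
5 24/25 120/173 5652/4325 7152/4325 -8 8 W
final -9 8 S

n=0: pose=(-8,7,N); sL=30/37, sR=5/6; mL=545/444, mR=365/222; mL+mR=425/148 → advance +1; mR−mL=5/12 → turn +1·90°
n=1: pose=(-8,8,W); sL=24/25, sR=120/173; mL=5652/4325, mR=7152/4325; mL+mR=12804/4325 → advance +1; mR−mL=60/173 → turn +1·90°
n=2: pose=(-9,8,S); sL=60/61, sR=12/13; mL=1146/793, mR=1512/793; mL+mR=2658/793 → advance +1; mR−mL=6/13 → turn +1·90°
n=3: pose=(-9,7,E); sL=24/29, sR=120/101; mL=4164/2929, mR=5904/2929; mL+mR=10068/2929 → advance +1; mR−mL=60/101 → turn +1·90°
n=4: pose=(-8,7,N); sL=30/37, sR=5/6; mL=545/444, mR=365/222; mL+mR=425/148 → advance +1; mR−mL=5/12 → turn +1·90°
n=5: pose=(-8,8,W); sL=24/25, sR=120/173; mL=5652/4325, mR=7152/4325; mL+mR=12804/4325 → advance +1; mR−mL=60/173 → turn +1·90°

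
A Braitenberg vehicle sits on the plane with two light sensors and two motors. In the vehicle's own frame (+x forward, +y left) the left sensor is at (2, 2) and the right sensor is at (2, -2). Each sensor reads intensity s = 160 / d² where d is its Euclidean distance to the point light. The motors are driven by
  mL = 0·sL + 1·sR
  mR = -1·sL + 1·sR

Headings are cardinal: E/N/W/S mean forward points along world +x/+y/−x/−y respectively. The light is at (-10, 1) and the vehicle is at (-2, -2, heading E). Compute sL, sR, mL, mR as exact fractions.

left sensor world pos  = (0, 0); dL² = 101
right sensor world pos = (0, -4); dR² = 125
sL = 160/101 = 160/101
sR = 160/125 = 32/25
mL = 0·sL + 1·sR = 32/25
mR = -1·sL + 1·sR = -768/2525

160/101 32/25 32/25 -768/2525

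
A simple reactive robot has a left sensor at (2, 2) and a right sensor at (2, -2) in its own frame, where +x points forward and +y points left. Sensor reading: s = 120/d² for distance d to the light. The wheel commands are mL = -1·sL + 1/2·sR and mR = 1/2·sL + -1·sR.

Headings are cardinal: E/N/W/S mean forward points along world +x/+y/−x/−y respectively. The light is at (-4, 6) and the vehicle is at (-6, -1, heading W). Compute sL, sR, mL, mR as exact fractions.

120/97 120/41 900/3977 -9180/3977

left sensor world pos  = (-8, -3); dL² = 97
right sensor world pos = (-8, 1); dR² = 41
sL = 120/97 = 120/97
sR = 120/41 = 120/41
mL = -1·sL + 1/2·sR = 900/3977
mR = 1/2·sL + -1·sR = -9180/3977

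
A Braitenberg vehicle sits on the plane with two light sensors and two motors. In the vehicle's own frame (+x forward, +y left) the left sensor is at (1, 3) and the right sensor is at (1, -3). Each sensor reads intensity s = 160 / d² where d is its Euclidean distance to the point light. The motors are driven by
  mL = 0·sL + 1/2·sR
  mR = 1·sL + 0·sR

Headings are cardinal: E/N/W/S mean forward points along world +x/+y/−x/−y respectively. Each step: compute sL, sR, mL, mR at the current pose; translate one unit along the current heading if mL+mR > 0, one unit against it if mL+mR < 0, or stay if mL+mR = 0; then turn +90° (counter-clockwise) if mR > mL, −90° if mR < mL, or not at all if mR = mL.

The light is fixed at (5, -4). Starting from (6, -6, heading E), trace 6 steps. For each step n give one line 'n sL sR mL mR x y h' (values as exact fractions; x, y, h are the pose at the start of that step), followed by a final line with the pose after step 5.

n=0: pose=(6,-6,E); sL=32, sR=160/29; mL=80/29, mR=32; mL+mR=1008/29 → advance +1; mR−mL=848/29 → turn +1·90°
n=1: pose=(7,-6,N); sL=80, sR=80/13; mL=40/13, mR=80; mL+mR=1080/13 → advance +1; mR−mL=1000/13 → turn +1·90°
n=2: pose=(7,-5,W); sL=160/17, sR=32; mL=16, mR=160/17; mL+mR=432/17 → advance +1; mR−mL=-112/17 → turn -1·90°
n=3: pose=(6,-5,N); sL=40, sR=10; mL=5, mR=40; mL+mR=45 → advance +1; mR−mL=35 → turn +1·90°
n=4: pose=(6,-4,W); sL=160/9, sR=160/9; mL=80/9, mR=160/9; mL+mR=80/3 → advance +1; mR−mL=80/9 → turn +1·90°
n=5: pose=(5,-4,S); sL=16, sR=16; mL=8, mR=16; mL+mR=24 → advance +1; mR−mL=8 → turn +1·90°

0 32 160/29 80/29 32 6 -6 E
1 80 80/13 40/13 80 7 -6 N
2 160/17 32 16 160/17 7 -5 W
3 40 10 5 40 6 -5 N
4 160/9 160/9 80/9 160/9 6 -4 W
5 16 16 8 16 5 -4 S
final 5 -5 E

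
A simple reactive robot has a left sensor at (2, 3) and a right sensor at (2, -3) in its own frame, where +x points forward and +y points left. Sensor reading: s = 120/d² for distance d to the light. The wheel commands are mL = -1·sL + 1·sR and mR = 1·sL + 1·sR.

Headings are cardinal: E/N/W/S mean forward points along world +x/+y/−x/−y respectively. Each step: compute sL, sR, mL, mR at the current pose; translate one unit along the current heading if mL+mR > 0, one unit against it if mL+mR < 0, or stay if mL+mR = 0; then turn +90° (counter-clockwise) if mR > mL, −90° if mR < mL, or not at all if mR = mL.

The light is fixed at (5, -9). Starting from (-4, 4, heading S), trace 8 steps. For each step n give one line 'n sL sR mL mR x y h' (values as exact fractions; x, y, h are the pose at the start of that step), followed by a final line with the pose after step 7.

0 120/157 24/53 -2592/8321 10128/8321 -4 4 S
1 60/137 12/13 864/1781 2424/1781 -4 3 E
2 120/317 120/221 11520/70057 64560/70057 -3 3 N
3 3/5 30/89 -117/445 417/445 -3 4 W
4 120/157 24/53 -2592/8321 10128/8321 -4 4 S
5 60/137 12/13 864/1781 2424/1781 -4 3 E
6 120/317 120/221 11520/70057 64560/70057 -3 3 N
7 3/5 30/89 -117/445 417/445 -3 4 W
final -4 4 S

n=0: pose=(-4,4,S); sL=120/157, sR=24/53; mL=-2592/8321, mR=10128/8321; mL+mR=48/53 → advance +1; mR−mL=240/157 → turn +1·90°
n=1: pose=(-4,3,E); sL=60/137, sR=12/13; mL=864/1781, mR=2424/1781; mL+mR=24/13 → advance +1; mR−mL=120/137 → turn +1·90°
n=2: pose=(-3,3,N); sL=120/317, sR=120/221; mL=11520/70057, mR=64560/70057; mL+mR=240/221 → advance +1; mR−mL=240/317 → turn +1·90°
n=3: pose=(-3,4,W); sL=3/5, sR=30/89; mL=-117/445, mR=417/445; mL+mR=60/89 → advance +1; mR−mL=6/5 → turn +1·90°
n=4: pose=(-4,4,S); sL=120/157, sR=24/53; mL=-2592/8321, mR=10128/8321; mL+mR=48/53 → advance +1; mR−mL=240/157 → turn +1·90°
n=5: pose=(-4,3,E); sL=60/137, sR=12/13; mL=864/1781, mR=2424/1781; mL+mR=24/13 → advance +1; mR−mL=120/137 → turn +1·90°
n=6: pose=(-3,3,N); sL=120/317, sR=120/221; mL=11520/70057, mR=64560/70057; mL+mR=240/221 → advance +1; mR−mL=240/317 → turn +1·90°
n=7: pose=(-3,4,W); sL=3/5, sR=30/89; mL=-117/445, mR=417/445; mL+mR=60/89 → advance +1; mR−mL=6/5 → turn +1·90°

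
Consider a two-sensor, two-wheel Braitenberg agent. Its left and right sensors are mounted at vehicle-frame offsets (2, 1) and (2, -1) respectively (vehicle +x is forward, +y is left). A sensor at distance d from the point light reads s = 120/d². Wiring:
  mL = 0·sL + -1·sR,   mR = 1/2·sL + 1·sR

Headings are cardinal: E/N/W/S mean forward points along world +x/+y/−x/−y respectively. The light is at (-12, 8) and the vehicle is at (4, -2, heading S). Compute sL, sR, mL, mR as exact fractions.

120/433 40/123 -40/123 24700/53259

left sensor world pos  = (5, -4); dL² = 433
right sensor world pos = (3, -4); dR² = 369
sL = 120/433 = 120/433
sR = 120/369 = 40/123
mL = 0·sL + -1·sR = -40/123
mR = 1/2·sL + 1·sR = 24700/53259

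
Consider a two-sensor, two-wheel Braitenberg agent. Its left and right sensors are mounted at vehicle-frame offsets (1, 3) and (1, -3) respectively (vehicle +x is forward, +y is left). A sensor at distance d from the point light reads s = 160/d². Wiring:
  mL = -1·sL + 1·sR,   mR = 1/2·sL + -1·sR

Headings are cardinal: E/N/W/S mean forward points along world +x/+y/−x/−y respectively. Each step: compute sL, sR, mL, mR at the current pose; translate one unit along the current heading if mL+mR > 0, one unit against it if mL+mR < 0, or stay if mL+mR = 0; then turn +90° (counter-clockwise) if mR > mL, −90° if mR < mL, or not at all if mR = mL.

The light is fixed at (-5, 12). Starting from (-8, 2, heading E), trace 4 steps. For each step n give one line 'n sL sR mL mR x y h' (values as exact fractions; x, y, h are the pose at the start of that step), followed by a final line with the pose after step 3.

0 160/53 160/173 -19200/9169 5360/9169 -8 2 E
1 16/13 80/41 384/533 -712/533 -9 2 N
2 160/73 32/41 -4224/2993 944/2993 -9 1 E
3 40/41 20/13 300/533 -560/533 -10 1 N
final -10 0 E

n=0: pose=(-8,2,E); sL=160/53, sR=160/173; mL=-19200/9169, mR=5360/9169; mL+mR=-80/53 → advance -1; mR−mL=24560/9169 → turn +1·90°
n=1: pose=(-9,2,N); sL=16/13, sR=80/41; mL=384/533, mR=-712/533; mL+mR=-8/13 → advance -1; mR−mL=-1096/533 → turn -1·90°
n=2: pose=(-9,1,E); sL=160/73, sR=32/41; mL=-4224/2993, mR=944/2993; mL+mR=-80/73 → advance -1; mR−mL=5168/2993 → turn +1·90°
n=3: pose=(-10,1,N); sL=40/41, sR=20/13; mL=300/533, mR=-560/533; mL+mR=-20/41 → advance -1; mR−mL=-860/533 → turn -1·90°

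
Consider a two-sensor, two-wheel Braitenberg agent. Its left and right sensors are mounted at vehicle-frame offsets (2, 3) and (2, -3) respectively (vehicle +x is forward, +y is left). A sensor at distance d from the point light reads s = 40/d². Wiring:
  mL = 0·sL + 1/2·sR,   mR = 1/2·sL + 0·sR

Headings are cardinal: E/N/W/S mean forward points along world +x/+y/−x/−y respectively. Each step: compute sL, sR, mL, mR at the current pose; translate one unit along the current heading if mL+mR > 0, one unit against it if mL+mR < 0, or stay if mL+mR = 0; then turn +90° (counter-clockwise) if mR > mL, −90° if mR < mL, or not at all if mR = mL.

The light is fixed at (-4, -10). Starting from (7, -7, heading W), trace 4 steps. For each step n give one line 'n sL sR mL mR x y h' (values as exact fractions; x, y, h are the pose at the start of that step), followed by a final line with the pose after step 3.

0 40/81 40/117 20/117 20/81 7 -7 W
1 4/17 4/5 2/5 2/17 6 -7 S
2 8/13 40/89 20/89 4/13 6 -8 W
3 5/18 10/9 5/9 5/36 5 -8 S
final 5 -9 W

n=0: pose=(7,-7,W); sL=40/81, sR=40/117; mL=20/117, mR=20/81; mL+mR=440/1053 → advance +1; mR−mL=80/1053 → turn +1·90°
n=1: pose=(6,-7,S); sL=4/17, sR=4/5; mL=2/5, mR=2/17; mL+mR=44/85 → advance +1; mR−mL=-24/85 → turn -1·90°
n=2: pose=(6,-8,W); sL=8/13, sR=40/89; mL=20/89, mR=4/13; mL+mR=616/1157 → advance +1; mR−mL=96/1157 → turn +1·90°
n=3: pose=(5,-8,S); sL=5/18, sR=10/9; mL=5/9, mR=5/36; mL+mR=25/36 → advance +1; mR−mL=-5/12 → turn -1·90°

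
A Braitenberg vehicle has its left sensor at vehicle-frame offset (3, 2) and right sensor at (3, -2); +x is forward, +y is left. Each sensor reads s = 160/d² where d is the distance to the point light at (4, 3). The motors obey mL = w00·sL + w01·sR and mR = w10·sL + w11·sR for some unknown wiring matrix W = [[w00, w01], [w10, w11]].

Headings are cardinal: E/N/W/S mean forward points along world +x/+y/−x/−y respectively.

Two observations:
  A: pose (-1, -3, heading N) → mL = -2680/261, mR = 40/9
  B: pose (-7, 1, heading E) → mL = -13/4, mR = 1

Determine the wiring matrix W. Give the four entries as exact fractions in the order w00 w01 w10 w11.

obs A: pose=(-1,-3,N) → sL=80/29, sR=80/9, mL=-2680/261, mR=40/9
obs B: pose=(-7,1,E) → sL=5/2, sR=2, mL=-13/4, mR=1
sensor matrix S = [[80/29, 80/9], [5/2, 2]]; det S = -4360/261
solve [mL_A; mL_B] = S·[w00; w01] and [mR_A; mR_B] = S·[w10; w11]:
  w00 = -1/2, w01 = -1, w10 = 0, w11 = 1/2

-1/2 -1 0 1/2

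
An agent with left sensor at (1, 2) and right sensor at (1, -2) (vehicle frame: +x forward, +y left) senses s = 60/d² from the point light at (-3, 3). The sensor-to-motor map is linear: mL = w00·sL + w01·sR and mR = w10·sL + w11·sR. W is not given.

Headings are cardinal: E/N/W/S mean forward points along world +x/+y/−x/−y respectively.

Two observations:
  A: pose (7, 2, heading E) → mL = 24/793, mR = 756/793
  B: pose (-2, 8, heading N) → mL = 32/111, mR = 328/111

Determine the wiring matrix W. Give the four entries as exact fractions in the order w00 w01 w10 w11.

1 -1 1 1

obs A: pose=(7,2,E) → sL=30/61, sR=6/13, mL=24/793, mR=756/793
obs B: pose=(-2,8,N) → sL=60/37, sR=4/3, mL=32/111, mR=328/111
sensor matrix S = [[30/61, 6/13], [60/37, 4/3]]; det S = -2720/29341
solve [mL_A; mL_B] = S·[w00; w01] and [mR_A; mR_B] = S·[w10; w11]:
  w00 = 1, w01 = -1, w10 = 1, w11 = 1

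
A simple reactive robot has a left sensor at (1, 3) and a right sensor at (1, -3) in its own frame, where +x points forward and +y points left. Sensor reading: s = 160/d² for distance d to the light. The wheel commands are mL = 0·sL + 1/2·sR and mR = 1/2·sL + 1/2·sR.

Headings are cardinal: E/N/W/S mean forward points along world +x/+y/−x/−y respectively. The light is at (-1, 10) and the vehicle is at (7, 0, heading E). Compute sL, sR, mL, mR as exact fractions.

16/13 16/25 8/25 304/325

left sensor world pos  = (8, 3); dL² = 130
right sensor world pos = (8, -3); dR² = 250
sL = 160/130 = 16/13
sR = 160/250 = 16/25
mL = 0·sL + 1/2·sR = 8/25
mR = 1/2·sL + 1/2·sR = 304/325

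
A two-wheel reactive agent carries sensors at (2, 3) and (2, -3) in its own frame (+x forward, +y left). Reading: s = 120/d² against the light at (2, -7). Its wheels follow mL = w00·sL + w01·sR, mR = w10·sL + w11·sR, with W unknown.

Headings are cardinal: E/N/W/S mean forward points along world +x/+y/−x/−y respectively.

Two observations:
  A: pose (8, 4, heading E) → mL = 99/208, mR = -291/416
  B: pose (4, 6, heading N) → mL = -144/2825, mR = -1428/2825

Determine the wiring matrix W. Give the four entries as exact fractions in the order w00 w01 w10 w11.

obs A: pose=(8,4,E) → sL=6/13, sR=15/16, mL=99/208, mR=-291/416
obs B: pose=(4,6,N) → sL=60/113, sR=12/25, mL=-144/2825, mR=-1428/2825
sensor matrix S = [[6/13, 15/16], [60/113, 12/25]]; det S = -40581/146900
solve [mL_A; mL_B] = S·[w00; w01] and [mR_A; mR_B] = S·[w10; w11]:
  w00 = -1, w01 = 1, w10 = -1/2, w11 = -1/2

-1 1 -1/2 -1/2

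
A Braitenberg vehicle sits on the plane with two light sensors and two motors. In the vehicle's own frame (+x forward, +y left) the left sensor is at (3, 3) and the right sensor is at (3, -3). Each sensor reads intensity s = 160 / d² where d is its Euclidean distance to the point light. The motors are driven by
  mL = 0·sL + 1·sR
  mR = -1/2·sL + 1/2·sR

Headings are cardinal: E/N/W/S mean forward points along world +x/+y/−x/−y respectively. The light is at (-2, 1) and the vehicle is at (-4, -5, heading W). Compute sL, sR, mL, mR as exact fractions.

left sensor world pos  = (-7, -8); dL² = 106
right sensor world pos = (-7, -2); dR² = 34
sL = 160/106 = 80/53
sR = 160/34 = 80/17
mL = 0·sL + 1·sR = 80/17
mR = -1/2·sL + 1/2·sR = 1440/901

80/53 80/17 80/17 1440/901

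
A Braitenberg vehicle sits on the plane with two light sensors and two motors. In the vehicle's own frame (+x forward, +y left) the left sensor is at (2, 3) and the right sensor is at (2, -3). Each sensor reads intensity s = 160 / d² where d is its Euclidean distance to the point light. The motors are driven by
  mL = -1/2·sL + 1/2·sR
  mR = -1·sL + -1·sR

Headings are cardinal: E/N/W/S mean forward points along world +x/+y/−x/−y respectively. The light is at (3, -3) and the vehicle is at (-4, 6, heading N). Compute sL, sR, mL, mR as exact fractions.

160/221 160/137 6720/30277 -57280/30277

left sensor world pos  = (-7, 8); dL² = 221
right sensor world pos = (-1, 8); dR² = 137
sL = 160/221 = 160/221
sR = 160/137 = 160/137
mL = -1/2·sL + 1/2·sR = 6720/30277
mR = -1·sL + -1·sR = -57280/30277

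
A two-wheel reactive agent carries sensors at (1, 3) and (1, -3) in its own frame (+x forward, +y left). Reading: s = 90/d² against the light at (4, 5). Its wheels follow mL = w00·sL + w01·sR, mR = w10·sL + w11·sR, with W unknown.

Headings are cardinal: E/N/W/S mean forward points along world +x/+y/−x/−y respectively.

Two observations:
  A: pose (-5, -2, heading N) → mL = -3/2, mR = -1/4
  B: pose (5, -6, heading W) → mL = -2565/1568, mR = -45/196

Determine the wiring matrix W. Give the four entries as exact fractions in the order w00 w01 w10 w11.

-1/2 -1 -1/2 0

obs A: pose=(-5,-2,N) → sL=1/2, sR=5/4, mL=-3/2, mR=-1/4
obs B: pose=(5,-6,W) → sL=45/98, sR=45/32, mL=-2565/1568, mR=-45/196
sensor matrix S = [[1/2, 5/4], [45/98, 45/32]]; det S = 405/3136
solve [mL_A; mL_B] = S·[w00; w01] and [mR_A; mR_B] = S·[w10; w11]:
  w00 = -1/2, w01 = -1, w10 = -1/2, w11 = 0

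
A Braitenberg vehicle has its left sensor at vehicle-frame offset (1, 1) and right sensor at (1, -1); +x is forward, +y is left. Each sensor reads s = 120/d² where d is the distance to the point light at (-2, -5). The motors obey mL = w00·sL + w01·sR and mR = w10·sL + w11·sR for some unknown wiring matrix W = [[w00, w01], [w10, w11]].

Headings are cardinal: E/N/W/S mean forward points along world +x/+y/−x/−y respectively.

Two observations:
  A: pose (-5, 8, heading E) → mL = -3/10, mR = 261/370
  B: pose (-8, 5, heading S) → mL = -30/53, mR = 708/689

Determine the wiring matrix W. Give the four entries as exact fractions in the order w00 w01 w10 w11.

-1/2 0 1/2 1/2

obs A: pose=(-5,8,E) → sL=3/5, sR=30/37, mL=-3/10, mR=261/370
obs B: pose=(-8,5,S) → sL=60/53, sR=12/13, mL=-30/53, mR=708/689
sensor matrix S = [[3/5, 30/37], [60/53, 12/13]]; det S = -46404/127465
solve [mL_A; mL_B] = S·[w00; w01] and [mR_A; mR_B] = S·[w10; w11]:
  w00 = -1/2, w01 = 0, w10 = 1/2, w11 = 1/2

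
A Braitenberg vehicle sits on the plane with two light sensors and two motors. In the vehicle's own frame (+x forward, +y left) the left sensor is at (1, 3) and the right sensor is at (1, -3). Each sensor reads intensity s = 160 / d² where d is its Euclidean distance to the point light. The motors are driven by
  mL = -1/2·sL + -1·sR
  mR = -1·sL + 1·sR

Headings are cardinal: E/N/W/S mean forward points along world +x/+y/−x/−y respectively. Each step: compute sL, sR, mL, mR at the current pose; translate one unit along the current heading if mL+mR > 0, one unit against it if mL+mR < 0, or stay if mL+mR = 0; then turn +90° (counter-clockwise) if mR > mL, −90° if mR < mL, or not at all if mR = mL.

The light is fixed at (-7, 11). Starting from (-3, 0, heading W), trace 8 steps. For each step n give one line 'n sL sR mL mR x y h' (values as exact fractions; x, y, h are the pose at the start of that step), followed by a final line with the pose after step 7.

n=0: pose=(-3,0,W); sL=32/41, sR=160/73; mL=-7728/2993, mR=4224/2993; mL+mR=-48/41 → advance -1; mR−mL=11952/2993 → turn +1·90°
n=1: pose=(-2,0,S); sL=10/13, sR=40/37; mL=-705/481, mR=150/481; mL+mR=-15/13 → advance -1; mR−mL=855/481 → turn +1·90°
n=2: pose=(-2,1,E); sL=32/17, sR=32/41; mL=-1200/697, mR=-768/697; mL+mR=-48/17 → advance -1; mR−mL=432/697 → turn +1·90°
n=3: pose=(-3,1,N); sL=80/41, sR=16/13; mL=-1176/533, mR=-384/533; mL+mR=-120/41 → advance -1; mR−mL=792/533 → turn +1·90°
n=4: pose=(-3,0,W); sL=32/41, sR=160/73; mL=-7728/2993, mR=4224/2993; mL+mR=-48/41 → advance -1; mR−mL=11952/2993 → turn +1·90°
n=5: pose=(-2,0,S); sL=10/13, sR=40/37; mL=-705/481, mR=150/481; mL+mR=-15/13 → advance -1; mR−mL=855/481 → turn +1·90°
n=6: pose=(-2,1,E); sL=32/17, sR=32/41; mL=-1200/697, mR=-768/697; mL+mR=-48/17 → advance -1; mR−mL=432/697 → turn +1·90°
n=7: pose=(-3,1,N); sL=80/41, sR=16/13; mL=-1176/533, mR=-384/533; mL+mR=-120/41 → advance -1; mR−mL=792/533 → turn +1·90°

0 32/41 160/73 -7728/2993 4224/2993 -3 0 W
1 10/13 40/37 -705/481 150/481 -2 0 S
2 32/17 32/41 -1200/697 -768/697 -2 1 E
3 80/41 16/13 -1176/533 -384/533 -3 1 N
4 32/41 160/73 -7728/2993 4224/2993 -3 0 W
5 10/13 40/37 -705/481 150/481 -2 0 S
6 32/17 32/41 -1200/697 -768/697 -2 1 E
7 80/41 16/13 -1176/533 -384/533 -3 1 N
final -3 0 W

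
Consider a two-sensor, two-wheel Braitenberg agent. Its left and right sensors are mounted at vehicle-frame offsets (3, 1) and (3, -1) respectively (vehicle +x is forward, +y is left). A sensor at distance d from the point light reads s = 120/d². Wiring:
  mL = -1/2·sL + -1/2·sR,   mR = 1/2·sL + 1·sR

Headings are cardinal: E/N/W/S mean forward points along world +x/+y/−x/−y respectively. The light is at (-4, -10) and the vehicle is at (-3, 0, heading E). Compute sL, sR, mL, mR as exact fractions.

left sensor world pos  = (0, 1); dL² = 137
right sensor world pos = (0, -1); dR² = 97
sL = 120/137 = 120/137
sR = 120/97 = 120/97
mL = -1/2·sL + -1/2·sR = -14040/13289
mR = 1/2·sL + 1·sR = 22260/13289

120/137 120/97 -14040/13289 22260/13289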